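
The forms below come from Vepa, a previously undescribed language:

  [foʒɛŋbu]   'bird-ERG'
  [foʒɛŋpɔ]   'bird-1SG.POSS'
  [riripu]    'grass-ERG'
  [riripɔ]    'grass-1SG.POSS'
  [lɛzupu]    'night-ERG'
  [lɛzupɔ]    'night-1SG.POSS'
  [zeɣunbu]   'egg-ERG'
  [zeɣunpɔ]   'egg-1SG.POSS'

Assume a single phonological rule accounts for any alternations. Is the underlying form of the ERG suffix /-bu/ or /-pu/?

/-bu/

The ERG suffix surfaces as [-bu] and [-pu], depending on the final segment of the stem.
By contrast the 1SG.POSS suffix keeps its initial [p] throughout — that segment must be underlying.
So the underlying form is /-bu/, and voiced stops become voiceless after a vowel.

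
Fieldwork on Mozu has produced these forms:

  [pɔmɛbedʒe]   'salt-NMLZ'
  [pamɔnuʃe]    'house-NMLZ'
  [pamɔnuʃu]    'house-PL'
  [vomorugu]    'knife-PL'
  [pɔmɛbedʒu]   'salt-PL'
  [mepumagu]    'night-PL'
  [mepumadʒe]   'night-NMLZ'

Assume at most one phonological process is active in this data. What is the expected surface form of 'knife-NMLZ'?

[vomorudʒe]

The stem for 'night' ends in [dʒ] in [mepumadʒe] but [g] in [mepumagu].
But 'salt' keeps [dʒ] in both environments ([pɔmɛbedʒe], [pɔmɛbedʒu]), so there is no rule changing /dʒ/ to [g] before the PL suffix.
The alternation reflects palatalization before a front vowel: /g/ becomes palato-alveolar [dʒ] before a front vowel. /g/ is underlying.
From [vomorugu] the stem 'knife' is /vomorug/; before a front vowel this yields [vomorudʒe].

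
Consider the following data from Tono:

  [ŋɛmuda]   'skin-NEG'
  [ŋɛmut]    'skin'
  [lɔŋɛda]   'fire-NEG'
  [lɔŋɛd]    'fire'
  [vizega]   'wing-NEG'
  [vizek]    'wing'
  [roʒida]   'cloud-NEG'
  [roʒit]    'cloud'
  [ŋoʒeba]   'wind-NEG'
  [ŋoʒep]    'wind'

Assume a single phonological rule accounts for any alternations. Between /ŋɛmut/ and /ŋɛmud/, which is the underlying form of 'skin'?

In [ŋɛmuda] and [ŋɛmut] the final segment of 'skin' alternates: [d] ~ [t].
But 'fire' keeps [d] in both environments ([lɔŋɛda], [lɔŋɛd]), so there is no rule changing /d/ to [t] in isolation.
Therefore /t/ is basic and [d] is derived by intervocalic voicing (voiceless stops become voiced between vowels).

/ŋɛmut/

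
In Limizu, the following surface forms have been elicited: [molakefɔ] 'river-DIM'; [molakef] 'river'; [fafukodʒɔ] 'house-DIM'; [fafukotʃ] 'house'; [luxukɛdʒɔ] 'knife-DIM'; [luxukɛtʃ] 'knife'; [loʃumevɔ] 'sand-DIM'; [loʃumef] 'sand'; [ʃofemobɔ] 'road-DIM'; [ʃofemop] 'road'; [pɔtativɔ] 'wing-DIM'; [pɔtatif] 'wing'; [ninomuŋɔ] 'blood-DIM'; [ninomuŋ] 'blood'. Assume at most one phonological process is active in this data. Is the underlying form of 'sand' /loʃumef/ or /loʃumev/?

/loʃumev/

The root 'sand' surfaces as [loʃumevɔ] and [loʃumef], with a stem-final [v] ~ [f] alternation.
If /f/ were underlying and a rule turned it into [v] before the DIM suffix, 'river' would also alternate; but it has [f] in both [molakefɔ] and [molakef].
The alternation reflects word-final obstruent devoicing: voiced obstruents become voiceless word-finally. /v/ is underlying.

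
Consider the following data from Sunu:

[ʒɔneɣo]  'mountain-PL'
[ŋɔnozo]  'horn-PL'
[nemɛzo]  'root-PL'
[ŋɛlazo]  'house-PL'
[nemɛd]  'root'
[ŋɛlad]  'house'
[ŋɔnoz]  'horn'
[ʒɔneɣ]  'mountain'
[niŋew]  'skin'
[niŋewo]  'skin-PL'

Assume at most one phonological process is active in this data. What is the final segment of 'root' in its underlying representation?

The root 'root' surfaces as [nemɛd] and [nemɛzo], with a stem-final [d] ~ [z] alternation.
The stem 'horn' ([ŋɔnoz], [ŋɔnozo]) shows [z] unchanged in both environments, so [z] cannot be basic with [d] derived in isolation.
So /d/ is underlying, and a rule of intervocalic spirantization — voiced stops become fricatives between vowels — gives [z].

/d/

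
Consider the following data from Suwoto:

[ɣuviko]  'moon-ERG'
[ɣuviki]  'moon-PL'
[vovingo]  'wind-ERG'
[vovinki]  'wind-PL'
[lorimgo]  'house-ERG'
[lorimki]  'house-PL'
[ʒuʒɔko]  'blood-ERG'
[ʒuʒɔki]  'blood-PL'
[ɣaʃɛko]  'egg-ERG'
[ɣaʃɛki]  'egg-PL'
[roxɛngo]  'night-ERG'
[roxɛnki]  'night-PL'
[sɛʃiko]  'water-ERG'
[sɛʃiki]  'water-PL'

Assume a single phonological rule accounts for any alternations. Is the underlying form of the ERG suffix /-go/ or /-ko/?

The ERG morpheme has two allomorphs, [-go] and [-ko].
The PL suffix, which begins with [k], is invariant after every stem; so [k] is not altered by any rule here.
So the underlying form is /-go/, and voiced stops become voiceless after a vowel.

/-go/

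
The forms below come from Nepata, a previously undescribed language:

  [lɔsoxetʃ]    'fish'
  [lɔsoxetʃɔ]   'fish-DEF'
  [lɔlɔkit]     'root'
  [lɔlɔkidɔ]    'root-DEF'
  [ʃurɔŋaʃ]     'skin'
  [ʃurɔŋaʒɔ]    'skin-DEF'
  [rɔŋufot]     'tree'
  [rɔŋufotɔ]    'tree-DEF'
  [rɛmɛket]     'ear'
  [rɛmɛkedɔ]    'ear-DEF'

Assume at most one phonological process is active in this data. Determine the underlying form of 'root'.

/lɔlɔkid/

The stem for 'root' ends in [t] in [lɔlɔkit] but [d] in [lɔlɔkidɔ].
The stem 'tree' ([rɔŋufot], [rɔŋufotɔ]) shows [t] unchanged in both environments, so [t] cannot be basic with [d] derived before the DEF suffix.
The underlying segment must be /d/; voiced obstruents become voiceless word-finally, yielding [t] there.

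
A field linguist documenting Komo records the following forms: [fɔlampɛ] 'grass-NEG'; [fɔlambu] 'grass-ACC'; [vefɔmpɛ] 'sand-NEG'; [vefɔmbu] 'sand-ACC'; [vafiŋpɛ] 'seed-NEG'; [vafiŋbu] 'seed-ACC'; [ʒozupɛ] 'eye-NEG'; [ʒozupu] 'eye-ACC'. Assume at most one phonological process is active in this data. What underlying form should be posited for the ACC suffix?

The ACC suffix surfaces as [-bu] and [-pu], depending on the final segment of the stem.
The NEG suffix, which begins with [p], is invariant after every stem; so [p] is not altered by any rule here.
So the underlying form is /-bu/, and voiced stops become voiceless after a vowel.

/-bu/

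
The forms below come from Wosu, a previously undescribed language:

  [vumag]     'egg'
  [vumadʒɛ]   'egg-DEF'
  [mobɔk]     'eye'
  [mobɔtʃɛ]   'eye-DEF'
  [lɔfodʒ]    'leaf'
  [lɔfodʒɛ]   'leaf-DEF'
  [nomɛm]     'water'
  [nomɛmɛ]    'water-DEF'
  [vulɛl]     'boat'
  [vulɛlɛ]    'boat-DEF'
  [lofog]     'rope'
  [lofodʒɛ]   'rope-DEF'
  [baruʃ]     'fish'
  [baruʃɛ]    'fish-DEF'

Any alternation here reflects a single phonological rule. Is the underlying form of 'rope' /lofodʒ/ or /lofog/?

'rope' shows [g] ~ [dʒ] at the end of the stem ([lofog] vs [lofodʒɛ]).
But 'leaf' keeps [dʒ] in both environments ([lɔfodʒ], [lɔfodʒɛ]), so there is no rule changing /dʒ/ to [g] in isolation.
So /g/ is underlying, and a rule of palatalization before a front vowel — /k/ and /g/ become palato-alveolar [tʃ] and [dʒ] before a front vowel — gives [dʒ].

/lofog/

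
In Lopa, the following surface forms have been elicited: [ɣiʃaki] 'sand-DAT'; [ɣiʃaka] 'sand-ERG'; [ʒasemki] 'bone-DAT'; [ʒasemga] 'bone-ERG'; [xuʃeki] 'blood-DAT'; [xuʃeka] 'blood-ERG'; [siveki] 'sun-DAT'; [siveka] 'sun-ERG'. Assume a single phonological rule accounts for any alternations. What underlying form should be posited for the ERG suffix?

The ERG morpheme has two allomorphs, [-ga] and [-ka].
By contrast the DAT suffix keeps its initial [k] throughout — that segment must be underlying.
The ERG suffix is therefore /-ga/ underlyingly, with post-vocalic devoicing: voiced stops become voiceless after a vowel.

/-ga/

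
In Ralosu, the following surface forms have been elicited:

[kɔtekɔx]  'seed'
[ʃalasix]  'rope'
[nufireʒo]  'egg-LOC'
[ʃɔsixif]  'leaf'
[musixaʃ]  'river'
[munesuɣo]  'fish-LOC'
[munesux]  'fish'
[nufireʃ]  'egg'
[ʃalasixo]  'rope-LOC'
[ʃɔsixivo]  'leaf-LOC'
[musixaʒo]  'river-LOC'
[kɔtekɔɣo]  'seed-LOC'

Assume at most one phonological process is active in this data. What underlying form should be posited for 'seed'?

'seed' shows [x] ~ [ɣ] at the end of the stem ([kɔtekɔx] vs [kɔtekɔɣo]).
Compare 'rope', with invariant [x] in [ʃalasix] and [ʃalasixo]: an analysis with underlying /x/ and a rule producing [ɣ] before the LOC suffix would wrongly predict alternation here too.
The underlying segment must be /ɣ/; voiced obstruents become voiceless word-finally, yielding [x] there.

/kɔtekɔɣ/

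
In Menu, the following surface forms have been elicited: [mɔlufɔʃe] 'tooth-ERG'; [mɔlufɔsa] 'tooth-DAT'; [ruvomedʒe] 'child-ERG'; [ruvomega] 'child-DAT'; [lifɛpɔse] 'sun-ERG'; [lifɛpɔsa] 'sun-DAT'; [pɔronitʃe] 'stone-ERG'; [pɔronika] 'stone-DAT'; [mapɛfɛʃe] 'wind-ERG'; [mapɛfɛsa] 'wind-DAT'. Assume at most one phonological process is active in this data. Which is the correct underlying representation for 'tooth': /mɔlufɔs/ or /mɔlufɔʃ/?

The root 'tooth' surfaces as [mɔlufɔʃe] and [mɔlufɔsa], with a stem-final [ʃ] ~ [s] alternation.
The stem 'sun' ([lifɛpɔse], [lifɛpɔsa]) shows [s] unchanged in both environments, so [s] cannot be basic with [ʃ] derived before the ERG suffix.
Therefore /ʃ/ is basic and [s] is derived by depalatalization (palato-alveolar /tʃ/, /dʒ/ and /ʃ/ become [k], [g] and [s] when no front vowel follows).

/mɔlufɔʃ/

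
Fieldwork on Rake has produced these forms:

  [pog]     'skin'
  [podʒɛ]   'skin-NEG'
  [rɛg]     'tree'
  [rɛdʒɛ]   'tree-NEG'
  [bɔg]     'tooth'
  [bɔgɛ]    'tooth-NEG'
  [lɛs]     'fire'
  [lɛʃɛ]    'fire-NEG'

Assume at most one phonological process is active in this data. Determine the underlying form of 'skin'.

The root 'skin' surfaces as [pog] and [podʒɛ], with a stem-final [g] ~ [dʒ] alternation.
Compare 'tooth', with invariant [g] in [bɔg] and [bɔgɛ]: an analysis with underlying /g/ and a rule producing [dʒ] before the NEG suffix would wrongly predict alternation here too.
The alternation reflects depalatalization: palato-alveolar /dʒ/ and /ʃ/ become [g] and [s] when no front vowel follows. /dʒ/ is underlying.
So 'skin' = /podʒ/.

/podʒ/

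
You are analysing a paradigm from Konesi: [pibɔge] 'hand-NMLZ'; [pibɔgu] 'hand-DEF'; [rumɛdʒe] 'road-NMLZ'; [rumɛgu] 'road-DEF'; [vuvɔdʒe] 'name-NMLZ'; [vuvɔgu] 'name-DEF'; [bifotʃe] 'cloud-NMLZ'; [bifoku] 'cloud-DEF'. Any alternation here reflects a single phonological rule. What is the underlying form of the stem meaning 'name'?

The root 'name' surfaces as [vuvɔdʒe] and [vuvɔgu], with a stem-final [dʒ] ~ [g] alternation.
The stem 'hand' ([pibɔge], [pibɔgu]) shows [g] unchanged in both environments, so [g] cannot be basic with [dʒ] derived before the NMLZ suffix.
So /dʒ/ is underlying, and a rule of depalatalization — palato-alveolar /tʃ/ and /dʒ/ become [k] and [g] when no front vowel follows — gives [g].
So 'name' = /vuvɔdʒ/.

/vuvɔdʒ/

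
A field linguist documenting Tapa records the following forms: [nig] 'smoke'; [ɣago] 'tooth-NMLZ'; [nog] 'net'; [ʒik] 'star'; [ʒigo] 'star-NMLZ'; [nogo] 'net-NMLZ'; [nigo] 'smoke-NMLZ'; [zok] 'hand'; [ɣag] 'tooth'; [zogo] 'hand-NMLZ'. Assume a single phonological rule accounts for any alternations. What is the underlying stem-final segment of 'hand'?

In [zogo] and [zok] the final segment of 'hand' alternates: [g] ~ [k].
But 'tooth' keeps [g] in both environments ([ɣago], [ɣag]), so there is no rule changing /g/ to [k] in isolation.
The alternation reflects intervocalic voicing: voiceless stops become voiced between vowels. /k/ is underlying.

/k/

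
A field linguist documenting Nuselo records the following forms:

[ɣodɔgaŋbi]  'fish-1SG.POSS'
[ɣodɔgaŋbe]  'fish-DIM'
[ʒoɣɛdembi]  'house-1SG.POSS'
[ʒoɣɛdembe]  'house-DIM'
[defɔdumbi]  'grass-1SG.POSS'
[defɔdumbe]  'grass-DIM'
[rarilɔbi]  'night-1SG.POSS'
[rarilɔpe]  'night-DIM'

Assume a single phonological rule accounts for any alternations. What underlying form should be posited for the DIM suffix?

The DIM suffix surfaces as [-be] and [-pe], depending on the final segment of the stem.
The 1SG.POSS suffix, which begins with [b], is invariant after every stem; so [b] is not altered by any rule here.
The DIM suffix is therefore /-pe/ underlyingly, with post-nasal voicing: voiceless stops become voiced after a nasal.

/-pe/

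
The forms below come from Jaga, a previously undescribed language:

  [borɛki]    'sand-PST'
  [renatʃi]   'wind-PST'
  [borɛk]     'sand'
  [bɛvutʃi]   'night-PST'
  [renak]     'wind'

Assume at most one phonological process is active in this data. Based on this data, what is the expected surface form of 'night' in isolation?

The stem for 'wind' ends in [k] in [renak] but [tʃ] in [renatʃi].
The stem 'sand' ([borɛk], [borɛki]) shows [k] unchanged in both environments, so [k] cannot be basic with [tʃ] derived before the PST suffix.
Therefore /tʃ/ is basic and [k] is derived by depalatalization (palato-alveolar /tʃ/ becomes [k] when no front vowel follows).
The one attested form of 'night', [bɛvutʃi], shows underlying /bɛvutʃ/. Applying the same rule when no front vowel follows gives [bɛvuk].

[bɛvuk]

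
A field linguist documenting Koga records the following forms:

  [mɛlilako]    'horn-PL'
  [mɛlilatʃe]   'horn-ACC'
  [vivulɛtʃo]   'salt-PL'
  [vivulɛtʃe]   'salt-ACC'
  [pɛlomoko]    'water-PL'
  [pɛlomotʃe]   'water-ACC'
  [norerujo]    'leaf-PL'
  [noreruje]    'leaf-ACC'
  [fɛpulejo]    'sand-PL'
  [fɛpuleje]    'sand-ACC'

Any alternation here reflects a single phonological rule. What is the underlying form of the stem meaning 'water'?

/pɛlomok/

In [pɛlomoko] and [pɛlomotʃe] the final segment of 'water' alternates: [k] ~ [tʃ].
The stem 'salt' ([vivulɛtʃo], [vivulɛtʃe]) shows [tʃ] unchanged in both environments, so [tʃ] cannot be basic with [k] derived before the PL suffix.
Therefore /k/ is basic and [tʃ] is derived by palatalization before a front vowel (/k/ becomes palato-alveolar [tʃ] before a front vowel).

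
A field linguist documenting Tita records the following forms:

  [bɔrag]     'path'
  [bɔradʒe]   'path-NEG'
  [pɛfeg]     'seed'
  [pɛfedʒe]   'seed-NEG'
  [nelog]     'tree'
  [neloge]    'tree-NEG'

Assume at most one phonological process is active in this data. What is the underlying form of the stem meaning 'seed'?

/pɛfedʒ/

The root 'seed' surfaces as [pɛfeg] and [pɛfedʒe], with a stem-final [g] ~ [dʒ] alternation.
If /g/ were underlying and a rule turned it into [dʒ] before the NEG suffix, 'tree' would also alternate; but it has [g] in both [nelog] and [neloge].
So /dʒ/ is underlying, and a rule of depalatalization — palato-alveolar /dʒ/ becomes [g] when no front vowel follows — gives [g].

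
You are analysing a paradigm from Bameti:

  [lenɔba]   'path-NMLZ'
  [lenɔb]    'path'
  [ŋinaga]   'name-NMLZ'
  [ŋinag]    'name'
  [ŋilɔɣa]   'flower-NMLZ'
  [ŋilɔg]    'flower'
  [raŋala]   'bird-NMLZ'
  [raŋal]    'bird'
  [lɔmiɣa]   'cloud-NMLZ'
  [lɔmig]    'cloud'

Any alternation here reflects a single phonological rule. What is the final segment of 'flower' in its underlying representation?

/ɣ/

The stem for 'flower' ends in [ɣ] in [ŋilɔɣa] but [g] in [ŋilɔg].
If /g/ were underlying and a rule turned it into [ɣ] before the NMLZ suffix, 'name' would also alternate; but it has [g] in both [ŋinaga] and [ŋinag].
Therefore /ɣ/ is basic and [g] is derived by word-final hardening (voiced fricatives become stops word-finally).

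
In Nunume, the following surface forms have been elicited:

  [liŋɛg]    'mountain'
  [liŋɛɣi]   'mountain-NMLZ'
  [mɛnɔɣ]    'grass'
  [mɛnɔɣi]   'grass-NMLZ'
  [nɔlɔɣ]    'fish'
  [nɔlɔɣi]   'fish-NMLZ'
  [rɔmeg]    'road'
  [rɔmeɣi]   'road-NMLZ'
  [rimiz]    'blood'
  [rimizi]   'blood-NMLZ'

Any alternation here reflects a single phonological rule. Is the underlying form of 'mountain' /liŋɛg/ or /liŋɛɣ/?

The stem for 'mountain' ends in [g] in [liŋɛg] but [ɣ] in [liŋɛɣi].
But 'grass' keeps [ɣ] in both environments ([mɛnɔɣ], [mɛnɔɣi]), so there is no rule changing /ɣ/ to [g] in isolation.
The underlying segment must be /g/; voiced stops become fricatives between vowels, yielding [ɣ] there.

/liŋɛg/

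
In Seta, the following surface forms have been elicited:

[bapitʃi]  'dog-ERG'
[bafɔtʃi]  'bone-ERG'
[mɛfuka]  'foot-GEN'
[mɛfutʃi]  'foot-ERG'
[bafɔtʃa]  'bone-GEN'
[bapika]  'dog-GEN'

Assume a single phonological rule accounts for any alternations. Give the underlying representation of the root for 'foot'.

The root 'foot' surfaces as [mɛfuka] and [mɛfutʃi], with a stem-final [k] ~ [tʃ] alternation.
The stem 'bone' ([bafɔtʃa], [bafɔtʃi]) shows [tʃ] unchanged in both environments, so [tʃ] cannot be basic with [k] derived before the GEN suffix.
So /k/ is underlying, and a rule of palatalization before a front vowel — /k/ becomes palato-alveolar [tʃ] before a front vowel — gives [tʃ].

/mɛfuk/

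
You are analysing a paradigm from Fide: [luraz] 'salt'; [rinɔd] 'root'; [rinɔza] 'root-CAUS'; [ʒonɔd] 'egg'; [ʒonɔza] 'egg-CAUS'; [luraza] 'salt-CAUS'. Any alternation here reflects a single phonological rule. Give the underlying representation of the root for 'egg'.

/ʒonɔd/

In [ʒonɔza] and [ʒonɔd] the final segment of 'egg' alternates: [z] ~ [d].
The stem 'salt' ([luraza], [luraz]) shows [z] unchanged in both environments, so [z] cannot be basic with [d] derived in isolation.
So /d/ is underlying, and a rule of intervocalic spirantization — voiced stops become fricatives between vowels — gives [z].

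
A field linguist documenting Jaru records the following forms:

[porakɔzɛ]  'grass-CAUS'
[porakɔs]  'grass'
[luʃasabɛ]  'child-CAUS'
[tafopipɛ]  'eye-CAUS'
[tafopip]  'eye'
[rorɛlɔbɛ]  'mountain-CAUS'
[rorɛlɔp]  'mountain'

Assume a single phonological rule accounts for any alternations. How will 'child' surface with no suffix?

In [rorɛlɔbɛ] and [rorɛlɔp] the final segment of 'mountain' alternates: [b] ~ [p].
If /p/ were underlying and a rule turned it into [b] before the CAUS suffix, 'eye' would also alternate; but it has [p] in both [tafopipɛ] and [tafopip].
The underlying segment must be /b/; voiced obstruents become voiceless word-finally, yielding [p] there.
The one attested form of 'child', [luʃasabɛ], shows underlying /luʃasab/. Applying the same rule word-finally gives [luʃasap].

[luʃasap]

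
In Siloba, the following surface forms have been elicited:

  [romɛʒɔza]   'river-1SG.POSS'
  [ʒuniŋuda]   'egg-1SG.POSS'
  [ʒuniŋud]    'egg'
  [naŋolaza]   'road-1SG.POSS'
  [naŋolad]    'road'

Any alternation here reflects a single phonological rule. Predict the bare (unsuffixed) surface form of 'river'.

[romɛʒɔd]

In [naŋolaza] and [naŋolad] the final segment of 'road' alternates: [z] ~ [d].
But 'egg' keeps [d] in both environments ([ʒuniŋuda], [ʒuniŋud]), so there is no rule changing /d/ to [z] before the 1SG.POSS suffix.
The underlying segment must be /z/; voiced fricatives become stops word-finally, yielding [d] there.
The one attested form of 'river', [romɛʒɔza], shows underlying /romɛʒɔz/. Applying the same rule word-finally gives [romɛʒɔd].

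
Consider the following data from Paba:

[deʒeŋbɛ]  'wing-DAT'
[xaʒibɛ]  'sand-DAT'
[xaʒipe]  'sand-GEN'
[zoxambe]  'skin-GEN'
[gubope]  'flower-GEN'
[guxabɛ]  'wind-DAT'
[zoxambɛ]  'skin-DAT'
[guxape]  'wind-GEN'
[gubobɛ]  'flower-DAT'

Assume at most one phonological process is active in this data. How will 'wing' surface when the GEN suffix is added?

[deʒeŋbe]

The GEN suffix surfaces as [-be] and [-pe], depending on the final segment of the stem.
By contrast the DAT suffix keeps its initial [b] throughout — that segment must be underlying.
So the underlying form is /-pe/, and voiceless stops become voiced after a nasal.
After 'wing', which ends in a nasal, the suffix surfaces as [-be], giving [deʒeŋbe].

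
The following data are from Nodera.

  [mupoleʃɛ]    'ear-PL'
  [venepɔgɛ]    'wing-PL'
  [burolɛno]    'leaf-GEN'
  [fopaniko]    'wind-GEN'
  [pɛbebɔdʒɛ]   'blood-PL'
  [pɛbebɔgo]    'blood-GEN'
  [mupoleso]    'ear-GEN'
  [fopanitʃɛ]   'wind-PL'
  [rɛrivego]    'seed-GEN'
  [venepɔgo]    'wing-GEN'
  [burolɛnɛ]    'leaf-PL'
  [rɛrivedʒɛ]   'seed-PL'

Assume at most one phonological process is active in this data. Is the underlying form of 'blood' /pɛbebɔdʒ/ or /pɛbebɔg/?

/pɛbebɔdʒ/

The root 'blood' surfaces as [pɛbebɔgo] and [pɛbebɔdʒɛ], with a stem-final [g] ~ [dʒ] alternation.
The stem 'wing' ([venepɔgo], [venepɔgɛ]) shows [g] unchanged in both environments, so [g] cannot be basic with [dʒ] derived before the PL suffix.
The underlying segment must be /dʒ/; palato-alveolar /tʃ/, /dʒ/ and /ʃ/ become [k], [g] and [s] when no front vowel follows, yielding [g] there.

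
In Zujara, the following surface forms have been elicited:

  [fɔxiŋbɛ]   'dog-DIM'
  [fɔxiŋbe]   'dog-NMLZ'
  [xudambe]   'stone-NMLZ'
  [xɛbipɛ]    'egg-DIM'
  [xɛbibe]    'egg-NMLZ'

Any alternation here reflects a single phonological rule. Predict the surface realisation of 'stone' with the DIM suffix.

The DIM morpheme has two allomorphs, [-bɛ] and [-pɛ].
By contrast the NMLZ suffix keeps its initial [b] throughout — that segment must be underlying.
So the underlying form is /-pɛ/, and voiceless stops become voiced after a nasal.
After 'stone', which ends in a nasal, the suffix surfaces as [-bɛ], giving [xudambɛ].

[xudambɛ]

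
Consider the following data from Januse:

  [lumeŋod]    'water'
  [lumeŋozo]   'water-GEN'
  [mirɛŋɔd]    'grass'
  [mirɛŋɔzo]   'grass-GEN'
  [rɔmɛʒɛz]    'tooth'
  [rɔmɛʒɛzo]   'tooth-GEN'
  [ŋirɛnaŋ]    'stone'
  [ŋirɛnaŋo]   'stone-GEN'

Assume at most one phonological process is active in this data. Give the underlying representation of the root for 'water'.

In [lumeŋod] and [lumeŋozo] the final segment of 'water' alternates: [d] ~ [z].
Compare 'tooth', with invariant [z] in [rɔmɛʒɛz] and [rɔmɛʒɛzo]: an analysis with underlying /z/ and a rule producing [d] in isolation would wrongly predict alternation here too.
The alternation reflects intervocalic spirantization: voiced stops become fricatives between vowels. /d/ is underlying.
So 'water' = /lumeŋod/.

/lumeŋod/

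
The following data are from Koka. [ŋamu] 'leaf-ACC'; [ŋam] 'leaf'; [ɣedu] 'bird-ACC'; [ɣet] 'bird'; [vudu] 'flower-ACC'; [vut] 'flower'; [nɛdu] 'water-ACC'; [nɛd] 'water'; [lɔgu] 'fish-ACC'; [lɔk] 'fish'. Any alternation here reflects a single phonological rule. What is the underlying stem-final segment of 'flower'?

In [vudu] and [vut] the final segment of 'flower' alternates: [d] ~ [t].
The stem 'water' ([nɛdu], [nɛd]) shows [d] unchanged in both environments, so [d] cannot be basic with [t] derived in isolation.
Therefore /t/ is basic and [d] is derived by intervocalic voicing (voiceless stops become voiced between vowels).

/t/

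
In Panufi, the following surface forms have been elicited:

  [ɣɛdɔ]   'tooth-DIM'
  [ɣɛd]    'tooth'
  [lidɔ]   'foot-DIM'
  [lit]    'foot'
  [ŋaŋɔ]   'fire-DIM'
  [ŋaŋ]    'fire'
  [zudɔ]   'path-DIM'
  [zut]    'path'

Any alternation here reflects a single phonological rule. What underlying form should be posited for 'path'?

/zut/

'path' shows [d] ~ [t] at the end of the stem ([zudɔ] vs [zut]).
Compare 'tooth', with invariant [d] in [ɣɛdɔ] and [ɣɛd]: an analysis with underlying /d/ and a rule producing [t] in isolation would wrongly predict alternation here too.
Therefore /t/ is basic and [d] is derived by intervocalic voicing (voiceless stops become voiced between vowels).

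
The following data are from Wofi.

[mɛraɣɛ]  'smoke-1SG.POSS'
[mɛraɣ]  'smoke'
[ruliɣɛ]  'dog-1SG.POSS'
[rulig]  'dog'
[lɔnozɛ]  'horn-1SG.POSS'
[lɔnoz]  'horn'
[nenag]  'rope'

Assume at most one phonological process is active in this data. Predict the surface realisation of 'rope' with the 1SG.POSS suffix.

The root 'dog' surfaces as [ruliɣɛ] and [rulig], with a stem-final [ɣ] ~ [g] alternation.
If /ɣ/ were underlying and a rule turned it into [g] in isolation, 'smoke' would also alternate; but it has [ɣ] in both [mɛraɣɛ] and [mɛraɣ].
The underlying segment must be /g/; voiced stops become fricatives between vowels, yielding [ɣ] there.
From [nenag] the stem 'rope' is /nenag/; between vowels this yields [nenaɣɛ].

[nenaɣɛ]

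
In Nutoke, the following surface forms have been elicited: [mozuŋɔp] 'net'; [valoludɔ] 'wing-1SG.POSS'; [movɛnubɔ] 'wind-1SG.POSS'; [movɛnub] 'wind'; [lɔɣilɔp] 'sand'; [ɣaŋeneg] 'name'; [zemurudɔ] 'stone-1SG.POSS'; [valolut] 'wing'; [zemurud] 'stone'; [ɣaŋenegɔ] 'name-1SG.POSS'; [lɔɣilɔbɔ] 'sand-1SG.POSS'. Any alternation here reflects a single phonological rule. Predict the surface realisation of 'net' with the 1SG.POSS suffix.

[mozuŋɔbɔ]

In [lɔɣilɔp] and [lɔɣilɔbɔ] the final segment of 'sand' alternates: [p] ~ [b].
If /b/ were underlying and a rule turned it into [p] in isolation, 'wind' would also alternate; but it has [b] in both [movɛnub] and [movɛnubɔ].
The alternation reflects intervocalic voicing: voiceless stops become voiced between vowels. /p/ is underlying.
The one attested form of 'net', [mozuŋɔp], shows underlying /mozuŋɔp/. Applying the same rule between vowels gives [mozuŋɔbɔ].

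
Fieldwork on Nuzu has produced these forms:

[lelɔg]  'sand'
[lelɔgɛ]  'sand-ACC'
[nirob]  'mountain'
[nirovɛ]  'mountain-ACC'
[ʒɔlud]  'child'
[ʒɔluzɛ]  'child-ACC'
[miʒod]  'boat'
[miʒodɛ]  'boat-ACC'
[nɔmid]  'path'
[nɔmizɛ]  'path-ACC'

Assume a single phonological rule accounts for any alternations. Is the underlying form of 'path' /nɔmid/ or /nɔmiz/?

/nɔmiz/

'path' shows [d] ~ [z] at the end of the stem ([nɔmid] vs [nɔmizɛ]).
Compare 'boat', with invariant [d] in [miʒod] and [miʒodɛ]: an analysis with underlying /d/ and a rule producing [z] before the ACC suffix would wrongly predict alternation here too.
The alternation reflects word-final hardening: voiced fricatives become stops word-finally. /z/ is underlying.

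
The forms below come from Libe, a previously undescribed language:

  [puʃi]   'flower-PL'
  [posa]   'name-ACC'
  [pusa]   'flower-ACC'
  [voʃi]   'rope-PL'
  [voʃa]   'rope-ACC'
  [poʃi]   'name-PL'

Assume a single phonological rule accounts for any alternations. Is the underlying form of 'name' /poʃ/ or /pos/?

The root 'name' surfaces as [posa] and [poʃi], with a stem-final [s] ~ [ʃ] alternation.
But 'rope' keeps [ʃ] in both environments ([voʃa], [voʃi]), so there is no rule changing /ʃ/ to [s] before the ACC suffix.
The underlying segment must be /s/; /s/ becomes palato-alveolar [ʃ] before a front vowel, yielding [ʃ] there.

/pos/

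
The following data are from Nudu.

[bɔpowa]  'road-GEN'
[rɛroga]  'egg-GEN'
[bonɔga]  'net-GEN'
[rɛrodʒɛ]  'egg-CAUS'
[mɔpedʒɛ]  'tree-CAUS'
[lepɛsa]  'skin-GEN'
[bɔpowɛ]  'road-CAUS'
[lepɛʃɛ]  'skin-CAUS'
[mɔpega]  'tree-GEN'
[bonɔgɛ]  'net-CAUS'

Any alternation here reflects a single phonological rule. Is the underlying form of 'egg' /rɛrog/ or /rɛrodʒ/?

The root 'egg' surfaces as [rɛrodʒɛ] and [rɛroga], with a stem-final [dʒ] ~ [g] alternation.
If /g/ were underlying and a rule turned it into [dʒ] before the CAUS suffix, 'net' would also alternate; but it has [g] in both [bonɔgɛ] and [bonɔga].
So /dʒ/ is underlying, and a rule of depalatalization — palato-alveolar /dʒ/ and /ʃ/ become [g] and [s] when no front vowel follows — gives [g].

/rɛrodʒ/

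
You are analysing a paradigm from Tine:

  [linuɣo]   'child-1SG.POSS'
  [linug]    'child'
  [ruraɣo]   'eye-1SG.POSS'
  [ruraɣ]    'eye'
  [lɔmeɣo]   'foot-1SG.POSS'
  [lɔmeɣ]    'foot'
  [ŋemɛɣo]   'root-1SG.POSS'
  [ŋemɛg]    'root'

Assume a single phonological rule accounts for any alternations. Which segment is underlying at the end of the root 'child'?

/g/

'child' shows [ɣ] ~ [g] at the end of the stem ([linuɣo] vs [linug]).
The stem 'eye' ([ruraɣo], [ruraɣ]) shows [ɣ] unchanged in both environments, so [ɣ] cannot be basic with [g] derived in isolation.
The underlying segment must be /g/; voiced stops become fricatives between vowels, yielding [ɣ] there.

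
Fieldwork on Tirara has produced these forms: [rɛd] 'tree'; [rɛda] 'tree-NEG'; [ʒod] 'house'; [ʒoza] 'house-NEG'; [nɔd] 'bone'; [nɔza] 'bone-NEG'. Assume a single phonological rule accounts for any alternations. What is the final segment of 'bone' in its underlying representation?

/z/

In [nɔd] and [nɔza] the final segment of 'bone' alternates: [d] ~ [z].
But 'tree' keeps [d] in both environments ([rɛd], [rɛda]), so there is no rule changing /d/ to [z] before the NEG suffix.
Therefore /z/ is basic and [d] is derived by word-final hardening (voiced fricatives become stops word-finally).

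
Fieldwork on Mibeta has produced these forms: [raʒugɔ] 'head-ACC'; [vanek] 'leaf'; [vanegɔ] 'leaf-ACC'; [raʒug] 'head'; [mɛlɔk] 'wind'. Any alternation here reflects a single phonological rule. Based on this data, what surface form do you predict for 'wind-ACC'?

[mɛlɔgɔ]

The stem for 'leaf' ends in [g] in [vanegɔ] but [k] in [vanek].
If /g/ were underlying and a rule turned it into [k] in isolation, 'head' would also alternate; but it has [g] in both [raʒugɔ] and [raʒug].
The alternation reflects intervocalic voicing: voiceless stops become voiced between vowels. /k/ is underlying.
The one attested form of 'wind', [mɛlɔk], shows underlying /mɛlɔk/. Applying the same rule between vowels gives [mɛlɔgɔ].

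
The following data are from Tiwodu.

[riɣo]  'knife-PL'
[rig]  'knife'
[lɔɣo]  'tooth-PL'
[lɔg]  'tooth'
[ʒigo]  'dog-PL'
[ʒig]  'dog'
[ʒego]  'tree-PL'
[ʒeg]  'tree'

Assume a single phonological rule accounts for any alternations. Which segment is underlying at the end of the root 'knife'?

/ɣ/

The root 'knife' surfaces as [riɣo] and [rig], with a stem-final [ɣ] ~ [g] alternation.
Compare 'dog', with invariant [g] in [ʒigo] and [ʒig]: an analysis with underlying /g/ and a rule producing [ɣ] before the PL suffix would wrongly predict alternation here too.
So /ɣ/ is underlying, and a rule of word-final hardening — voiced fricatives become stops word-finally — gives [g].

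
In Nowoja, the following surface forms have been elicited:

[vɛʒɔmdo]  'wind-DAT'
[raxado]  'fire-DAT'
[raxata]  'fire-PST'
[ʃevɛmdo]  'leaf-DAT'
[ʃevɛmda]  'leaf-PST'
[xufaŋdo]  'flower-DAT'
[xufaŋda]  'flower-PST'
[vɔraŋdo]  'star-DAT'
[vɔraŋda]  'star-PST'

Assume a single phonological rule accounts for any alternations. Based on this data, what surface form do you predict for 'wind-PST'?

The PST morpheme has two allomorphs, [-da] and [-ta].
The DAT suffix, which begins with [d], is invariant after every stem; so [d] is not altered by any rule here.
So the underlying form is /-ta/, and voiceless stops become voiced after a nasal.
After 'wind', which ends in a nasal, the suffix surfaces as [-da], giving [vɛʒɔmda].

[vɛʒɔmda]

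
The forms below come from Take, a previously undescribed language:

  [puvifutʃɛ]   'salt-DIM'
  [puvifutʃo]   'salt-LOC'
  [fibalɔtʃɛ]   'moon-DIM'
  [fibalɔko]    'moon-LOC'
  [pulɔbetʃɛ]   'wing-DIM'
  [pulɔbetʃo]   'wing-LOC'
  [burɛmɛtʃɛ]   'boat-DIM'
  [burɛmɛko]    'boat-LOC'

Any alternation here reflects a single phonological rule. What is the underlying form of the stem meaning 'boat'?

'boat' shows [tʃ] ~ [k] at the end of the stem ([burɛmɛtʃɛ] vs [burɛmɛko]).
The stem 'wing' ([pulɔbetʃɛ], [pulɔbetʃo]) shows [tʃ] unchanged in both environments, so [tʃ] cannot be basic with [k] derived before the LOC suffix.
So /k/ is underlying, and a rule of palatalization before a front vowel — /k/ becomes palato-alveolar [tʃ] before a front vowel — gives [tʃ].
So 'boat' = /burɛmɛk/.

/burɛmɛk/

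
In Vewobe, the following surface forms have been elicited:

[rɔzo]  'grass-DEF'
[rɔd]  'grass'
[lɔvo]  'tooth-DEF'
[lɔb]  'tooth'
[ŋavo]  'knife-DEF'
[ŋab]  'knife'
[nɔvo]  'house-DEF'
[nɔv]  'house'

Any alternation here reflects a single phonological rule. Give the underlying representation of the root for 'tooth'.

'tooth' shows [v] ~ [b] at the end of the stem ([lɔvo] vs [lɔb]).
But 'house' keeps [v] in both environments ([nɔvo], [nɔv]), so there is no rule changing /v/ to [b] in isolation.
The alternation reflects intervocalic spirantization: voiced stops become fricatives between vowels. /b/ is underlying.

/lɔb/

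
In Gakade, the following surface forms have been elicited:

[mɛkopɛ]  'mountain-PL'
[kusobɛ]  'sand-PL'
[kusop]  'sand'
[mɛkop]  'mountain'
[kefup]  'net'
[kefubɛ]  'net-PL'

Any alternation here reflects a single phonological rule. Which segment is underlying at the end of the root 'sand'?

The root 'sand' surfaces as [kusop] and [kusobɛ], with a stem-final [p] ~ [b] alternation.
The stem 'mountain' ([mɛkop], [mɛkopɛ]) shows [p] unchanged in both environments, so [p] cannot be basic with [b] derived before the PL suffix.
The underlying segment must be /b/; voiced obstruents become voiceless word-finally, yielding [p] there.

/b/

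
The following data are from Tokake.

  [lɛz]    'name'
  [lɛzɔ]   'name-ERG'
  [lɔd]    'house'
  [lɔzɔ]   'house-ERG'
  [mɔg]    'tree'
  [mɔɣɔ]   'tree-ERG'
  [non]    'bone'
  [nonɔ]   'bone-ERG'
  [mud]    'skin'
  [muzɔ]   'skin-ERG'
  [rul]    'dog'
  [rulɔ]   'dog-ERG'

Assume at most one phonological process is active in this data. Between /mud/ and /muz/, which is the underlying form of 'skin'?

/mud/

In [mud] and [muzɔ] the final segment of 'skin' alternates: [d] ~ [z].
The stem 'name' ([lɛz], [lɛzɔ]) shows [z] unchanged in both environments, so [z] cannot be basic with [d] derived in isolation.
The alternation reflects intervocalic spirantization: voiced stops become fricatives between vowels. /d/ is underlying.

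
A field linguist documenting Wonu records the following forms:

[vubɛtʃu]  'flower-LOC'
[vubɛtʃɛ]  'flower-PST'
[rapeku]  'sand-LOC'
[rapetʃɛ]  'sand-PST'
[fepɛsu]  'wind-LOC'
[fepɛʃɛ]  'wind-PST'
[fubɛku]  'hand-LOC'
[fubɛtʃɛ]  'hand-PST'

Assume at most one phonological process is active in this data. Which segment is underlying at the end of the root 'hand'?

The stem for 'hand' ends in [k] in [fubɛku] but [tʃ] in [fubɛtʃɛ].
But 'flower' keeps [tʃ] in both environments ([vubɛtʃu], [vubɛtʃɛ]), so there is no rule changing /tʃ/ to [k] before the LOC suffix.
Therefore /k/ is basic and [tʃ] is derived by palatalization before a front vowel (/k/ and /s/ become palato-alveolar [tʃ] and [ʃ] before a front vowel).

/k/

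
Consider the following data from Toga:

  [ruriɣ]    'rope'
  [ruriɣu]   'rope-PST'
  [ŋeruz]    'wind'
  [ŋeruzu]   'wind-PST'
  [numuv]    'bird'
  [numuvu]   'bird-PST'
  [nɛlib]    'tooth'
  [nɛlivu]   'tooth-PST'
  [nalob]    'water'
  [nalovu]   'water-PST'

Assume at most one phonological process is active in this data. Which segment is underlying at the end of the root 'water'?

The stem for 'water' ends in [b] in [nalob] but [v] in [nalovu].
Compare 'bird', with invariant [v] in [numuv] and [numuvu]: an analysis with underlying /v/ and a rule producing [b] in isolation would wrongly predict alternation here too.
Therefore /b/ is basic and [v] is derived by intervocalic spirantization (voiced stops become fricatives between vowels).

/b/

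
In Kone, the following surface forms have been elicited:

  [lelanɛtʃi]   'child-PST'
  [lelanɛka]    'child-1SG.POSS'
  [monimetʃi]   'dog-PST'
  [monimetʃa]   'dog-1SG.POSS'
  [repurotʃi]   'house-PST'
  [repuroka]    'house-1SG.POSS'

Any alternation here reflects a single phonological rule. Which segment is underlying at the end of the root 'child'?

/k/

'child' shows [tʃ] ~ [k] at the end of the stem ([lelanɛtʃi] vs [lelanɛka]).
The stem 'dog' ([monimetʃi], [monimetʃa]) shows [tʃ] unchanged in both environments, so [tʃ] cannot be basic with [k] derived before the 1SG.POSS suffix.
So /k/ is underlying, and a rule of palatalization before a front vowel — /k/ becomes palato-alveolar [tʃ] before a front vowel — gives [tʃ].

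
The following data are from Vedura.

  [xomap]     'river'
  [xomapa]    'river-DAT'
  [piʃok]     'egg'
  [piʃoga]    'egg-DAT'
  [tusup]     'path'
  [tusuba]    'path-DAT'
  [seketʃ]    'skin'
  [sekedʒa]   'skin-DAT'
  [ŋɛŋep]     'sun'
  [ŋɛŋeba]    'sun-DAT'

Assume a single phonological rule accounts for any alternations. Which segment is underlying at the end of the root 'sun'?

/b/

In [ŋɛŋep] and [ŋɛŋeba] the final segment of 'sun' alternates: [p] ~ [b].
If /p/ were underlying and a rule turned it into [b] before the DAT suffix, 'river' would also alternate; but it has [p] in both [xomap] and [xomapa].
The alternation reflects word-final obstruent devoicing: voiced obstruents become voiceless word-finally. /b/ is underlying.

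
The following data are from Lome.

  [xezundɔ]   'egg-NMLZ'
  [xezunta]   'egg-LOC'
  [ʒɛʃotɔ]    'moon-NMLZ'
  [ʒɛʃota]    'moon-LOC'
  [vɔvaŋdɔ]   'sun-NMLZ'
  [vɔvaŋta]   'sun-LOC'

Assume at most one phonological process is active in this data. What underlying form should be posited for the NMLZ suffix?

/-dɔ/

The NMLZ suffix surfaces as [-dɔ] and [-tɔ], depending on the final segment of the stem.
By contrast the LOC suffix keeps its initial [t] throughout — that segment must be underlying.
So the underlying form is /-dɔ/, and voiced stops become voiceless after a vowel.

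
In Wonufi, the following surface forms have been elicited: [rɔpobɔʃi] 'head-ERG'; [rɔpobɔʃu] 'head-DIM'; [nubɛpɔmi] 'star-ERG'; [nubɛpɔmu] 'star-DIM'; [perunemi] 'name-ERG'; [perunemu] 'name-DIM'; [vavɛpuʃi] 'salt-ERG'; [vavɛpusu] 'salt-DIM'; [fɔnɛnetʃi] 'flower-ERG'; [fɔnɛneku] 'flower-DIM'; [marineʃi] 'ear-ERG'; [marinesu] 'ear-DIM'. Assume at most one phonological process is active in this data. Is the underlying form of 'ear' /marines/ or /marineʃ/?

In [marineʃi] and [marinesu] the final segment of 'ear' alternates: [ʃ] ~ [s].
Compare 'head', with invariant [ʃ] in [rɔpobɔʃi] and [rɔpobɔʃu]: an analysis with underlying /ʃ/ and a rule producing [s] before the DIM suffix would wrongly predict alternation here too.
So /s/ is underlying, and a rule of palatalization before a front vowel — /k/ and /s/ become palato-alveolar [tʃ] and [ʃ] before a front vowel — gives [ʃ].

/marines/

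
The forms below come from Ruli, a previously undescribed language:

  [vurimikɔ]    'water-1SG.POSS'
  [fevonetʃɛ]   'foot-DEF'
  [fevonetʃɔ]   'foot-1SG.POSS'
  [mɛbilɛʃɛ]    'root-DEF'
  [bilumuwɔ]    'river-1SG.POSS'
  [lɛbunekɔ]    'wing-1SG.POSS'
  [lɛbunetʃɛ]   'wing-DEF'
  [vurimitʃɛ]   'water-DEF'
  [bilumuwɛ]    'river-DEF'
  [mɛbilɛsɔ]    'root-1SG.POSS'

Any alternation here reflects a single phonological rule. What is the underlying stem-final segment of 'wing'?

/k/

'wing' shows [k] ~ [tʃ] at the end of the stem ([lɛbunekɔ] vs [lɛbunetʃɛ]).
If /tʃ/ were underlying and a rule turned it into [k] before the 1SG.POSS suffix, 'foot' would also alternate; but it has [tʃ] in both [fevonetʃɔ] and [fevonetʃɛ].
The alternation reflects palatalization before a front vowel: /k/ and /s/ become palato-alveolar [tʃ] and [ʃ] before a front vowel. /k/ is underlying.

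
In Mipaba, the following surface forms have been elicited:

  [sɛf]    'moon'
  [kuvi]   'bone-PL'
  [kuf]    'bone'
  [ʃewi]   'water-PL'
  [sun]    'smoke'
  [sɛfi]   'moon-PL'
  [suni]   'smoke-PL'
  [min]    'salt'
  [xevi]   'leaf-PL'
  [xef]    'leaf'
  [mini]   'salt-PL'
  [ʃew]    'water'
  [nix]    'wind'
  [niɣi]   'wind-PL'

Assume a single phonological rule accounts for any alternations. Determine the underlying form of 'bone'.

The stem for 'bone' ends in [v] in [kuvi] but [f] in [kuf].
But 'moon' keeps [f] in both environments ([sɛfi], [sɛf]), so there is no rule changing /f/ to [v] before the PL suffix.
The underlying segment must be /v/; voiced obstruents become voiceless word-finally, yielding [f] there.

/kuv/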